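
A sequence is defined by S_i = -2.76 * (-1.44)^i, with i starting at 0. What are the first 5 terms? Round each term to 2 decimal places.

This is a geometric sequence.
i=0: S_0 = -2.76 * (-1.44)^0 = -2.76
i=1: S_1 = -2.76 * (-1.44)^1 ≈ 3.97
i=2: S_2 = -2.76 * (-1.44)^2 ≈ -5.72
i=3: S_3 = -2.76 * (-1.44)^3 ≈ 8.24
i=4: S_4 = -2.76 * (-1.44)^4 ≈ -11.87
The first 5 terms are: [-2.76, 3.97, -5.72, 8.24, -11.87]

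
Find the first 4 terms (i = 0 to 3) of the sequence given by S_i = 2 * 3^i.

This is a geometric sequence.
i=0: S_0 = 2 * 3^0 = 2
i=1: S_1 = 2 * 3^1 = 6
i=2: S_2 = 2 * 3^2 = 18
i=3: S_3 = 2 * 3^3 = 54
The first 4 terms are: [2, 6, 18, 54]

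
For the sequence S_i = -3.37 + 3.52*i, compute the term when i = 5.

S_5 = -3.37 + 3.52*5 = -3.37 + 17.6 = 14.23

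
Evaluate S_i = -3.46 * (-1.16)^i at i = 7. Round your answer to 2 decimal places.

S_7 = -3.46 * (-1.16)^7 ≈ -3.46 * -2.8262 ≈ 9.78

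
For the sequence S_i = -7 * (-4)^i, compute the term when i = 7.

S_7 = -7 * (-4)^7 = -7 * -16384 = 114688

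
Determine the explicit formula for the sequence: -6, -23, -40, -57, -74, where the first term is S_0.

Check differences: -23 - -6 = -17
-40 - -23 = -17
Common difference d = -17.
First term a = -6.
Formula: S_i = -6 - 17*i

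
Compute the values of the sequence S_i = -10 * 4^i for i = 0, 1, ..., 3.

This is a geometric sequence.
i=0: S_0 = -10 * 4^0 = -10
i=1: S_1 = -10 * 4^1 = -40
i=2: S_2 = -10 * 4^2 = -160
i=3: S_3 = -10 * 4^3 = -640
The first 4 terms are: [-10, -40, -160, -640]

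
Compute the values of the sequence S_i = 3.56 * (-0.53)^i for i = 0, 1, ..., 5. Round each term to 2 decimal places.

This is a geometric sequence.
i=0: S_0 = 3.56 * (-0.53)^0 = 3.56
i=1: S_1 = 3.56 * (-0.53)^1 ≈ -1.89
i=2: S_2 = 3.56 * (-0.53)^2 ≈ 1.0
i=3: S_3 = 3.56 * (-0.53)^3 ≈ -0.53
i=4: S_4 = 3.56 * (-0.53)^4 ≈ 0.28
i=5: S_5 = 3.56 * (-0.53)^5 ≈ -0.15
The first 6 terms are: [3.56, -1.89, 1.0, -0.53, 0.28, -0.15]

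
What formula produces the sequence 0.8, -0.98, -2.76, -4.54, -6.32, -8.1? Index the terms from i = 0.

Check differences: -0.98 - 0.8 = -1.78
-2.76 - -0.98 = -1.78
Common difference d = -1.78.
First term a = 0.8.
Formula: S_i = 0.80 - 1.78*i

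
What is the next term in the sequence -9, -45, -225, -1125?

Ratios: -45 / -9 = 5.0
This is a geometric sequence with common ratio r = 5.
Next term = -1125 * 5 = -5625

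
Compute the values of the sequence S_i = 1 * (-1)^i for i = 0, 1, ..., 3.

This is a geometric sequence.
i=0: S_0 = 1 * (-1)^0 = 1
i=1: S_1 = 1 * (-1)^1 = -1
i=2: S_2 = 1 * (-1)^2 = 1
i=3: S_3 = 1 * (-1)^3 = -1
The first 4 terms are: [1, -1, 1, -1]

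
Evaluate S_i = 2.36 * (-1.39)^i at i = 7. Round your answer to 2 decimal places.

S_7 = 2.36 * (-1.39)^7 ≈ 2.36 * -10.0254 ≈ -23.66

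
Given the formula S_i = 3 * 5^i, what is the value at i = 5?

S_5 = 3 * 5^5 = 3 * 3125 = 9375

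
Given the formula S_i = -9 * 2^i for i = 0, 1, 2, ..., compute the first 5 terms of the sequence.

This is a geometric sequence.
i=0: S_0 = -9 * 2^0 = -9
i=1: S_1 = -9 * 2^1 = -18
i=2: S_2 = -9 * 2^2 = -36
i=3: S_3 = -9 * 2^3 = -72
i=4: S_4 = -9 * 2^4 = -144
The first 5 terms are: [-9, -18, -36, -72, -144]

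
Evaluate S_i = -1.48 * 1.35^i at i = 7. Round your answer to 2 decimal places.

S_7 = -1.48 * 1.35^7 ≈ -1.48 * 8.1722 ≈ -12.09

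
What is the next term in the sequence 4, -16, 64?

Ratios: -16 / 4 = -4.0
This is a geometric sequence with common ratio r = -4.
Next term = 64 * -4 = -256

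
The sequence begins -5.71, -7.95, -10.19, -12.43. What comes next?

Differences: -7.95 - -5.71 = -2.24
This is an arithmetic sequence with common difference d = -2.24.
Next term = -12.43 + -2.24 = -14.67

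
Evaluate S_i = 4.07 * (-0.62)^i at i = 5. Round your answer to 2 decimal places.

S_5 = 4.07 * (-0.62)^5 ≈ 4.07 * -0.0916 ≈ -0.37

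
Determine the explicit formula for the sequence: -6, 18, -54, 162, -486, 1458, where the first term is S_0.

Check ratios: 18 / -6 = -3.0
Common ratio r = -3.
First term a = -6.
Formula: S_i = -6 * (-3)^i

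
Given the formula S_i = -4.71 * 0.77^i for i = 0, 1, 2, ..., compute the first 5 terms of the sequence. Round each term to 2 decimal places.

This is a geometric sequence.
i=0: S_0 = -4.71 * 0.77^0 = -4.71
i=1: S_1 = -4.71 * 0.77^1 ≈ -3.63
i=2: S_2 = -4.71 * 0.77^2 ≈ -2.79
i=3: S_3 = -4.71 * 0.77^3 ≈ -2.15
i=4: S_4 = -4.71 * 0.77^4 ≈ -1.66
The first 5 terms are: [-4.71, -3.63, -2.79, -2.15, -1.66]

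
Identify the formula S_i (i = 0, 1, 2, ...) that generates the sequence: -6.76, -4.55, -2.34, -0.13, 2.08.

Check differences: -4.55 - -6.76 = 2.21
-2.34 - -4.55 = 2.21
Common difference d = 2.21.
First term a = -6.76.
Formula: S_i = -6.76 + 2.21*i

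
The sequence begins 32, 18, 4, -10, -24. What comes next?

Differences: 18 - 32 = -14
This is an arithmetic sequence with common difference d = -14.
Next term = -24 + -14 = -38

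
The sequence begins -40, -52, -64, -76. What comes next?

Differences: -52 - -40 = -12
This is an arithmetic sequence with common difference d = -12.
Next term = -76 + -12 = -88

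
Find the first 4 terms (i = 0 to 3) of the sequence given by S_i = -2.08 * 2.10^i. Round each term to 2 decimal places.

This is a geometric sequence.
i=0: S_0 = -2.08 * 2.1^0 = -2.08
i=1: S_1 = -2.08 * 2.1^1 ≈ -4.37
i=2: S_2 = -2.08 * 2.1^2 ≈ -9.17
i=3: S_3 = -2.08 * 2.1^3 ≈ -19.26
The first 4 terms are: [-2.08, -4.37, -9.17, -19.26]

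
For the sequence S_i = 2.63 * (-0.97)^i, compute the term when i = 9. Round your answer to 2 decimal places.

S_9 = 2.63 * (-0.97)^9 ≈ 2.63 * -0.7602 ≈ -2.0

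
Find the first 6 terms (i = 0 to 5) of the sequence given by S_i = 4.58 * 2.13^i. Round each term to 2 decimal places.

This is a geometric sequence.
i=0: S_0 = 4.58 * 2.13^0 = 4.58
i=1: S_1 = 4.58 * 2.13^1 ≈ 9.76
i=2: S_2 = 4.58 * 2.13^2 ≈ 20.78
i=3: S_3 = 4.58 * 2.13^3 ≈ 44.26
i=4: S_4 = 4.58 * 2.13^4 ≈ 94.27
i=5: S_5 = 4.58 * 2.13^5 ≈ 200.8
The first 6 terms are: [4.58, 9.76, 20.78, 44.26, 94.27, 200.8]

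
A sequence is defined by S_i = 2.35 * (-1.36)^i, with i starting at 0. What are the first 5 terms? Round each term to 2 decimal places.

This is a geometric sequence.
i=0: S_0 = 2.35 * (-1.36)^0 = 2.35
i=1: S_1 = 2.35 * (-1.36)^1 ≈ -3.2
i=2: S_2 = 2.35 * (-1.36)^2 ≈ 4.35
i=3: S_3 = 2.35 * (-1.36)^3 ≈ -5.91
i=4: S_4 = 2.35 * (-1.36)^4 ≈ 8.04
The first 5 terms are: [2.35, -3.2, 4.35, -5.91, 8.04]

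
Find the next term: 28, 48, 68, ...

Differences: 48 - 28 = 20
This is an arithmetic sequence with common difference d = 20.
Next term = 68 + 20 = 88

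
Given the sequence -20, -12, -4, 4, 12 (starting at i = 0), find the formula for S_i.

Check differences: -12 - -20 = 8
-4 - -12 = 8
Common difference d = 8.
First term a = -20.
Formula: S_i = -20 + 8*i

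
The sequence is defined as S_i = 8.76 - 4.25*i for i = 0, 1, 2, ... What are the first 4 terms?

This is an arithmetic sequence.
i=0: S_0 = 8.76 + -4.25*0 = 8.76
i=1: S_1 = 8.76 + -4.25*1 = 4.51
i=2: S_2 = 8.76 + -4.25*2 = 0.26
i=3: S_3 = 8.76 + -4.25*3 = -3.99
The first 4 terms are: [8.76, 4.51, 0.26, -3.99]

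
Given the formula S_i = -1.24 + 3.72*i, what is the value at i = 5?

S_5 = -1.24 + 3.72*5 = -1.24 + 18.6 = 17.36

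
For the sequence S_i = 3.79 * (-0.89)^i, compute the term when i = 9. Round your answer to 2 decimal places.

S_9 = 3.79 * (-0.89)^9 ≈ 3.79 * -0.3504 ≈ -1.33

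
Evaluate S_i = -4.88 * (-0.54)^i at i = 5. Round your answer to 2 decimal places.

S_5 = -4.88 * (-0.54)^5 ≈ -4.88 * -0.0459 ≈ 0.22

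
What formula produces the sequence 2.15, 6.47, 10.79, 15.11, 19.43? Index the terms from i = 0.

Check differences: 6.47 - 2.15 = 4.32
10.79 - 6.47 = 4.32
Common difference d = 4.32.
First term a = 2.15.
Formula: S_i = 2.15 + 4.32*i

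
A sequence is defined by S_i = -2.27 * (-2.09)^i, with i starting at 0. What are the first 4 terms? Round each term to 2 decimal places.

This is a geometric sequence.
i=0: S_0 = -2.27 * (-2.09)^0 = -2.27
i=1: S_1 = -2.27 * (-2.09)^1 ≈ 4.74
i=2: S_2 = -2.27 * (-2.09)^2 ≈ -9.92
i=3: S_3 = -2.27 * (-2.09)^3 ≈ 20.72
The first 4 terms are: [-2.27, 4.74, -9.92, 20.72]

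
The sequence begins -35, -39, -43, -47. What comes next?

Differences: -39 - -35 = -4
This is an arithmetic sequence with common difference d = -4.
Next term = -47 + -4 = -51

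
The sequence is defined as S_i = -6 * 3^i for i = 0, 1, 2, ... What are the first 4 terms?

This is a geometric sequence.
i=0: S_0 = -6 * 3^0 = -6
i=1: S_1 = -6 * 3^1 = -18
i=2: S_2 = -6 * 3^2 = -54
i=3: S_3 = -6 * 3^3 = -162
The first 4 terms are: [-6, -18, -54, -162]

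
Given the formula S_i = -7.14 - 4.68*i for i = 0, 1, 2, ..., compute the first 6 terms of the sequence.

This is an arithmetic sequence.
i=0: S_0 = -7.14 + -4.68*0 = -7.14
i=1: S_1 = -7.14 + -4.68*1 = -11.82
i=2: S_2 = -7.14 + -4.68*2 = -16.5
i=3: S_3 = -7.14 + -4.68*3 = -21.18
i=4: S_4 = -7.14 + -4.68*4 = -25.86
i=5: S_5 = -7.14 + -4.68*5 = -30.54
The first 6 terms are: [-7.14, -11.82, -16.5, -21.18, -25.86, -30.54]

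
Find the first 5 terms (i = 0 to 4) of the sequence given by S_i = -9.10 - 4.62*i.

This is an arithmetic sequence.
i=0: S_0 = -9.1 + -4.62*0 = -9.1
i=1: S_1 = -9.1 + -4.62*1 = -13.72
i=2: S_2 = -9.1 + -4.62*2 = -18.34
i=3: S_3 = -9.1 + -4.62*3 = -22.96
i=4: S_4 = -9.1 + -4.62*4 = -27.58
The first 5 terms are: [-9.1, -13.72, -18.34, -22.96, -27.58]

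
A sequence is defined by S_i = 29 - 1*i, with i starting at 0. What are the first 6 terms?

This is an arithmetic sequence.
i=0: S_0 = 29 + -1*0 = 29
i=1: S_1 = 29 + -1*1 = 28
i=2: S_2 = 29 + -1*2 = 27
i=3: S_3 = 29 + -1*3 = 26
i=4: S_4 = 29 + -1*4 = 25
i=5: S_5 = 29 + -1*5 = 24
The first 6 terms are: [29, 28, 27, 26, 25, 24]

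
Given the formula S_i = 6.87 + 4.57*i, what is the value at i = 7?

S_7 = 6.87 + 4.57*7 = 6.87 + 31.99 = 38.86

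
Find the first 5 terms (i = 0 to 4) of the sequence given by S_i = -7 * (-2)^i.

This is a geometric sequence.
i=0: S_0 = -7 * (-2)^0 = -7
i=1: S_1 = -7 * (-2)^1 = 14
i=2: S_2 = -7 * (-2)^2 = -28
i=3: S_3 = -7 * (-2)^3 = 56
i=4: S_4 = -7 * (-2)^4 = -112
The first 5 terms are: [-7, 14, -28, 56, -112]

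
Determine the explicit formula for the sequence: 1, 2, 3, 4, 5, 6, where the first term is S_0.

Check differences: 2 - 1 = 1
3 - 2 = 1
Common difference d = 1.
First term a = 1.
Formula: S_i = 1 + 1*i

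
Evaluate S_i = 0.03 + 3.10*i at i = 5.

S_5 = 0.03 + 3.1*5 = 0.03 + 15.5 = 15.53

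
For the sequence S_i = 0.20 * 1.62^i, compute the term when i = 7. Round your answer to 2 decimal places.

S_7 = 0.2 * 1.62^7 ≈ 0.2 * 29.2823 ≈ 5.86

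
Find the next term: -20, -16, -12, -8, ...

Differences: -16 - -20 = 4
This is an arithmetic sequence with common difference d = 4.
Next term = -8 + 4 = -4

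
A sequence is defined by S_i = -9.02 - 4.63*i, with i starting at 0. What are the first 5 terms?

This is an arithmetic sequence.
i=0: S_0 = -9.02 + -4.63*0 = -9.02
i=1: S_1 = -9.02 + -4.63*1 = -13.65
i=2: S_2 = -9.02 + -4.63*2 = -18.28
i=3: S_3 = -9.02 + -4.63*3 = -22.91
i=4: S_4 = -9.02 + -4.63*4 = -27.54
The first 5 terms are: [-9.02, -13.65, -18.28, -22.91, -27.54]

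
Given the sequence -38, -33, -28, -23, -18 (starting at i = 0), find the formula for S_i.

Check differences: -33 - -38 = 5
-28 - -33 = 5
Common difference d = 5.
First term a = -38.
Formula: S_i = -38 + 5*i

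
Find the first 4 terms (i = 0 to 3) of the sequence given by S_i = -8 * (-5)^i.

This is a geometric sequence.
i=0: S_0 = -8 * (-5)^0 = -8
i=1: S_1 = -8 * (-5)^1 = 40
i=2: S_2 = -8 * (-5)^2 = -200
i=3: S_3 = -8 * (-5)^3 = 1000
The first 4 terms are: [-8, 40, -200, 1000]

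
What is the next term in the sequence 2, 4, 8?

Ratios: 4 / 2 = 2.0
This is a geometric sequence with common ratio r = 2.
Next term = 8 * 2 = 16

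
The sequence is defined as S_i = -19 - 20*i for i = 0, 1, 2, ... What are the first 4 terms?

This is an arithmetic sequence.
i=0: S_0 = -19 + -20*0 = -19
i=1: S_1 = -19 + -20*1 = -39
i=2: S_2 = -19 + -20*2 = -59
i=3: S_3 = -19 + -20*3 = -79
The first 4 terms are: [-19, -39, -59, -79]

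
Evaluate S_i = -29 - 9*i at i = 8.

S_8 = -29 + -9*8 = -29 + -72 = -101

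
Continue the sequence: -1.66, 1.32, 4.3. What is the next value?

Differences: 1.32 - -1.66 = 2.98
This is an arithmetic sequence with common difference d = 2.98.
Next term = 4.3 + 2.98 = 7.28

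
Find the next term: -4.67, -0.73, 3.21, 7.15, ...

Differences: -0.73 - -4.67 = 3.94
This is an arithmetic sequence with common difference d = 3.94.
Next term = 7.15 + 3.94 = 11.09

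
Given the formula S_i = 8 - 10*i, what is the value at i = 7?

S_7 = 8 + -10*7 = 8 + -70 = -62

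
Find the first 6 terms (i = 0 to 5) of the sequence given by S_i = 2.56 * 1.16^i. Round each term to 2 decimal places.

This is a geometric sequence.
i=0: S_0 = 2.56 * 1.16^0 = 2.56
i=1: S_1 = 2.56 * 1.16^1 ≈ 2.97
i=2: S_2 = 2.56 * 1.16^2 ≈ 3.44
i=3: S_3 = 2.56 * 1.16^3 ≈ 4.0
i=4: S_4 = 2.56 * 1.16^4 ≈ 4.64
i=5: S_5 = 2.56 * 1.16^5 ≈ 5.38
The first 6 terms are: [2.56, 2.97, 3.44, 4.0, 4.64, 5.38]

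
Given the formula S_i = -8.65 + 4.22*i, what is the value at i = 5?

S_5 = -8.65 + 4.22*5 = -8.65 + 21.1 = 12.45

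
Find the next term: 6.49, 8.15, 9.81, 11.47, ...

Differences: 8.15 - 6.49 = 1.66
This is an arithmetic sequence with common difference d = 1.66.
Next term = 11.47 + 1.66 = 13.13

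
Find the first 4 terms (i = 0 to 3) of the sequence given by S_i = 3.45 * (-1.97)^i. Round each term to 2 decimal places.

This is a geometric sequence.
i=0: S_0 = 3.45 * (-1.97)^0 = 3.45
i=1: S_1 = 3.45 * (-1.97)^1 ≈ -6.8
i=2: S_2 = 3.45 * (-1.97)^2 ≈ 13.39
i=3: S_3 = 3.45 * (-1.97)^3 ≈ -26.38
The first 4 terms are: [3.45, -6.8, 13.39, -26.38]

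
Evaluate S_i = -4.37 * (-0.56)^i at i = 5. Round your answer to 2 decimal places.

S_5 = -4.37 * (-0.56)^5 ≈ -4.37 * -0.0551 ≈ 0.24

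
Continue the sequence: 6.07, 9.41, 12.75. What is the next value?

Differences: 9.41 - 6.07 = 3.34
This is an arithmetic sequence with common difference d = 3.34.
Next term = 12.75 + 3.34 = 16.09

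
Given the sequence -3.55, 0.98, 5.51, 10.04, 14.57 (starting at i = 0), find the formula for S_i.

Check differences: 0.98 - -3.55 = 4.53
5.51 - 0.98 = 4.53
Common difference d = 4.53.
First term a = -3.55.
Formula: S_i = -3.55 + 4.53*i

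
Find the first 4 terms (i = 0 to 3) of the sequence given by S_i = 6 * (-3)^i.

This is a geometric sequence.
i=0: S_0 = 6 * (-3)^0 = 6
i=1: S_1 = 6 * (-3)^1 = -18
i=2: S_2 = 6 * (-3)^2 = 54
i=3: S_3 = 6 * (-3)^3 = -162
The first 4 terms are: [6, -18, 54, -162]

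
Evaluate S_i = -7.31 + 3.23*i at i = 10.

S_10 = -7.31 + 3.23*10 = -7.31 + 32.3 = 24.99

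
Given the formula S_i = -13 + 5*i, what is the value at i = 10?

S_10 = -13 + 5*10 = -13 + 50 = 37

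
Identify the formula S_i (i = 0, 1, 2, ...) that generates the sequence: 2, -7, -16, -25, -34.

Check differences: -7 - 2 = -9
-16 - -7 = -9
Common difference d = -9.
First term a = 2.
Formula: S_i = 2 - 9*i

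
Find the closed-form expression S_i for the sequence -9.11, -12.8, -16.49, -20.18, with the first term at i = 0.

Check differences: -12.8 - -9.11 = -3.69
-16.49 - -12.8 = -3.69
Common difference d = -3.69.
First term a = -9.11.
Formula: S_i = -9.11 - 3.69*i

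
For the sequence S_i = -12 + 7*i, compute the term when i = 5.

S_5 = -12 + 7*5 = -12 + 35 = 23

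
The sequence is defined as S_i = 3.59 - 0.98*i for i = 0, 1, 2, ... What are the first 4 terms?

This is an arithmetic sequence.
i=0: S_0 = 3.59 + -0.98*0 = 3.59
i=1: S_1 = 3.59 + -0.98*1 = 2.61
i=2: S_2 = 3.59 + -0.98*2 = 1.63
i=3: S_3 = 3.59 + -0.98*3 = 0.65
The first 4 terms are: [3.59, 2.61, 1.63, 0.65]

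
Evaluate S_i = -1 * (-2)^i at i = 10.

S_10 = -1 * (-2)^10 = -1 * 1024 = -1024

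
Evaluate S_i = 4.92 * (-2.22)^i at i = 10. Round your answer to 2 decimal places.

S_10 = 4.92 * (-2.22)^10 ≈ 4.92 * 2907.5671 ≈ 14305.23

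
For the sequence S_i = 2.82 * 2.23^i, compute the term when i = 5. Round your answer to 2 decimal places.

S_5 = 2.82 * 2.23^5 ≈ 2.82 * 55.1473 ≈ 155.52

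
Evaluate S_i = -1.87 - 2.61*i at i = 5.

S_5 = -1.87 + -2.61*5 = -1.87 + -13.05 = -14.92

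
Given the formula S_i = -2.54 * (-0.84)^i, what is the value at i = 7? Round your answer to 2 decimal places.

S_7 = -2.54 * (-0.84)^7 ≈ -2.54 * -0.2951 ≈ 0.75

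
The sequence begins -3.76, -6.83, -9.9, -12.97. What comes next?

Differences: -6.83 - -3.76 = -3.07
This is an arithmetic sequence with common difference d = -3.07.
Next term = -12.97 + -3.07 = -16.04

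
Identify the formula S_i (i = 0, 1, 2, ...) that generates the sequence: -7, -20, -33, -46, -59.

Check differences: -20 - -7 = -13
-33 - -20 = -13
Common difference d = -13.
First term a = -7.
Formula: S_i = -7 - 13*i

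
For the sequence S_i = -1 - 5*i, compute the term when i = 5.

S_5 = -1 + -5*5 = -1 + -25 = -26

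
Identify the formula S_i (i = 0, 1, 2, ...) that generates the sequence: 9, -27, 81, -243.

Check ratios: -27 / 9 = -3.0
Common ratio r = -3.
First term a = 9.
Formula: S_i = 9 * (-3)^i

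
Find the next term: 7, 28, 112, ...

Ratios: 28 / 7 = 4.0
This is a geometric sequence with common ratio r = 4.
Next term = 112 * 4 = 448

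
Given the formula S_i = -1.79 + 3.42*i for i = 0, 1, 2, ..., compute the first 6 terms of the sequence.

This is an arithmetic sequence.
i=0: S_0 = -1.79 + 3.42*0 = -1.79
i=1: S_1 = -1.79 + 3.42*1 = 1.63
i=2: S_2 = -1.79 + 3.42*2 = 5.05
i=3: S_3 = -1.79 + 3.42*3 = 8.47
i=4: S_4 = -1.79 + 3.42*4 = 11.89
i=5: S_5 = -1.79 + 3.42*5 = 15.31
The first 6 terms are: [-1.79, 1.63, 5.05, 8.47, 11.89, 15.31]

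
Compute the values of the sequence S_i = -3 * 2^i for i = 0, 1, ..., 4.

This is a geometric sequence.
i=0: S_0 = -3 * 2^0 = -3
i=1: S_1 = -3 * 2^1 = -6
i=2: S_2 = -3 * 2^2 = -12
i=3: S_3 = -3 * 2^3 = -24
i=4: S_4 = -3 * 2^4 = -48
The first 5 terms are: [-3, -6, -12, -24, -48]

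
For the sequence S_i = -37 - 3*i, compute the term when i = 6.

S_6 = -37 + -3*6 = -37 + -18 = -55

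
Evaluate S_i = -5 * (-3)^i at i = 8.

S_8 = -5 * (-3)^8 = -5 * 6561 = -32805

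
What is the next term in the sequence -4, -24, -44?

Differences: -24 - -4 = -20
This is an arithmetic sequence with common difference d = -20.
Next term = -44 + -20 = -64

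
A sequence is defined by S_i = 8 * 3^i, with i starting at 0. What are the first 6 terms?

This is a geometric sequence.
i=0: S_0 = 8 * 3^0 = 8
i=1: S_1 = 8 * 3^1 = 24
i=2: S_2 = 8 * 3^2 = 72
i=3: S_3 = 8 * 3^3 = 216
i=4: S_4 = 8 * 3^4 = 648
i=5: S_5 = 8 * 3^5 = 1944
The first 6 terms are: [8, 24, 72, 216, 648, 1944]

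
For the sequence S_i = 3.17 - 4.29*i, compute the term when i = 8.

S_8 = 3.17 + -4.29*8 = 3.17 + -34.32 = -31.15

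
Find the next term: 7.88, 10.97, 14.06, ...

Differences: 10.97 - 7.88 = 3.09
This is an arithmetic sequence with common difference d = 3.09.
Next term = 14.06 + 3.09 = 17.15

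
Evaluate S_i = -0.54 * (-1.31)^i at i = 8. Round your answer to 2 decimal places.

S_8 = -0.54 * (-1.31)^8 ≈ -0.54 * 8.673 ≈ -4.68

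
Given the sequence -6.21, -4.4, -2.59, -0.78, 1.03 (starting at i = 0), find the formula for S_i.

Check differences: -4.4 - -6.21 = 1.81
-2.59 - -4.4 = 1.81
Common difference d = 1.81.
First term a = -6.21.
Formula: S_i = -6.21 + 1.81*i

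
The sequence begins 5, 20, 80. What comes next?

Ratios: 20 / 5 = 4.0
This is a geometric sequence with common ratio r = 4.
Next term = 80 * 4 = 320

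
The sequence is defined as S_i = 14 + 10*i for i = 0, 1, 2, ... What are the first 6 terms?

This is an arithmetic sequence.
i=0: S_0 = 14 + 10*0 = 14
i=1: S_1 = 14 + 10*1 = 24
i=2: S_2 = 14 + 10*2 = 34
i=3: S_3 = 14 + 10*3 = 44
i=4: S_4 = 14 + 10*4 = 54
i=5: S_5 = 14 + 10*5 = 64
The first 6 terms are: [14, 24, 34, 44, 54, 64]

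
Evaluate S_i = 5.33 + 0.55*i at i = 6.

S_6 = 5.33 + 0.55*6 = 5.33 + 3.3 = 8.63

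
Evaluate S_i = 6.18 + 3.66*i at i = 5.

S_5 = 6.18 + 3.66*5 = 6.18 + 18.3 = 24.48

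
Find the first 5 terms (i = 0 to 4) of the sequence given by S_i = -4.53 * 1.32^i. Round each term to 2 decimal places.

This is a geometric sequence.
i=0: S_0 = -4.53 * 1.32^0 = -4.53
i=1: S_1 = -4.53 * 1.32^1 ≈ -5.98
i=2: S_2 = -4.53 * 1.32^2 ≈ -7.89
i=3: S_3 = -4.53 * 1.32^3 ≈ -10.42
i=4: S_4 = -4.53 * 1.32^4 ≈ -13.75
The first 5 terms are: [-4.53, -5.98, -7.89, -10.42, -13.75]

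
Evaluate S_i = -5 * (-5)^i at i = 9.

S_9 = -5 * (-5)^9 = -5 * -1953125 = 9765625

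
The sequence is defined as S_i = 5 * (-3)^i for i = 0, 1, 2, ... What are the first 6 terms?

This is a geometric sequence.
i=0: S_0 = 5 * (-3)^0 = 5
i=1: S_1 = 5 * (-3)^1 = -15
i=2: S_2 = 5 * (-3)^2 = 45
i=3: S_3 = 5 * (-3)^3 = -135
i=4: S_4 = 5 * (-3)^4 = 405
i=5: S_5 = 5 * (-3)^5 = -1215
The first 6 terms are: [5, -15, 45, -135, 405, -1215]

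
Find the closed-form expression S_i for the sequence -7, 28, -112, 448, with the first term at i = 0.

Check ratios: 28 / -7 = -4.0
Common ratio r = -4.
First term a = -7.
Formula: S_i = -7 * (-4)^i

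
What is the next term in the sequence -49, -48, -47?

Differences: -48 - -49 = 1
This is an arithmetic sequence with common difference d = 1.
Next term = -47 + 1 = -46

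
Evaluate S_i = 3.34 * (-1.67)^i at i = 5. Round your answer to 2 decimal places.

S_5 = 3.34 * (-1.67)^5 ≈ 3.34 * -12.9892 ≈ -43.38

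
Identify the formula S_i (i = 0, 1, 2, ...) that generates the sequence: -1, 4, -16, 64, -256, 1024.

Check ratios: 4 / -1 = -4.0
Common ratio r = -4.
First term a = -1.
Formula: S_i = -1 * (-4)^i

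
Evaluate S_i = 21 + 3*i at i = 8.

S_8 = 21 + 3*8 = 21 + 24 = 45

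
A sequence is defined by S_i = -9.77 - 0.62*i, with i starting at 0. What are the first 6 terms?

This is an arithmetic sequence.
i=0: S_0 = -9.77 + -0.62*0 = -9.77
i=1: S_1 = -9.77 + -0.62*1 = -10.39
i=2: S_2 = -9.77 + -0.62*2 = -11.01
i=3: S_3 = -9.77 + -0.62*3 = -11.63
i=4: S_4 = -9.77 + -0.62*4 = -12.25
i=5: S_5 = -9.77 + -0.62*5 = -12.87
The first 6 terms are: [-9.77, -10.39, -11.01, -11.63, -12.25, -12.87]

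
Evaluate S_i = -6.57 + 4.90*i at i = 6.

S_6 = -6.57 + 4.9*6 = -6.57 + 29.4 = 22.83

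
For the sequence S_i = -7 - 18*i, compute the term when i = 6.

S_6 = -7 + -18*6 = -7 + -108 = -115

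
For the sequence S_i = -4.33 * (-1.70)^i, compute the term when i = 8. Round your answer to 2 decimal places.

S_8 = -4.33 * (-1.7)^8 ≈ -4.33 * 69.7576 ≈ -302.05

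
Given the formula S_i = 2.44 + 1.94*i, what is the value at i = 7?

S_7 = 2.44 + 1.94*7 = 2.44 + 13.58 = 16.02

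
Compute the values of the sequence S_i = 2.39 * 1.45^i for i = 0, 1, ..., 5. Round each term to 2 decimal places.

This is a geometric sequence.
i=0: S_0 = 2.39 * 1.45^0 = 2.39
i=1: S_1 = 2.39 * 1.45^1 ≈ 3.47
i=2: S_2 = 2.39 * 1.45^2 ≈ 5.02
i=3: S_3 = 2.39 * 1.45^3 ≈ 7.29
i=4: S_4 = 2.39 * 1.45^4 ≈ 10.57
i=5: S_5 = 2.39 * 1.45^5 ≈ 15.32
The first 6 terms are: [2.39, 3.47, 5.02, 7.29, 10.57, 15.32]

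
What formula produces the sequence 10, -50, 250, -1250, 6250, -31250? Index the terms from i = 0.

Check ratios: -50 / 10 = -5.0
Common ratio r = -5.
First term a = 10.
Formula: S_i = 10 * (-5)^i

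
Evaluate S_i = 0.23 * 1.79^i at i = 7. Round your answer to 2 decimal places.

S_7 = 0.23 * 1.79^7 ≈ 0.23 * 58.8805 ≈ 13.54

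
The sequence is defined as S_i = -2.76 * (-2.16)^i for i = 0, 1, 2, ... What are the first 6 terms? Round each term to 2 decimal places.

This is a geometric sequence.
i=0: S_0 = -2.76 * (-2.16)^0 = -2.76
i=1: S_1 = -2.76 * (-2.16)^1 ≈ 5.96
i=2: S_2 = -2.76 * (-2.16)^2 ≈ -12.88
i=3: S_3 = -2.76 * (-2.16)^3 ≈ 27.81
i=4: S_4 = -2.76 * (-2.16)^4 ≈ -60.08
i=5: S_5 = -2.76 * (-2.16)^5 ≈ 129.77
The first 6 terms are: [-2.76, 5.96, -12.88, 27.81, -60.08, 129.77]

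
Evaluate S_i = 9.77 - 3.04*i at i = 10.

S_10 = 9.77 + -3.04*10 = 9.77 + -30.4 = -20.63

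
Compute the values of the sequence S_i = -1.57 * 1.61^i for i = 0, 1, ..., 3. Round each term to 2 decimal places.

This is a geometric sequence.
i=0: S_0 = -1.57 * 1.61^0 = -1.57
i=1: S_1 = -1.57 * 1.61^1 ≈ -2.53
i=2: S_2 = -1.57 * 1.61^2 ≈ -4.07
i=3: S_3 = -1.57 * 1.61^3 ≈ -6.55
The first 4 terms are: [-1.57, -2.53, -4.07, -6.55]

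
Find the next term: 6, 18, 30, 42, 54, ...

Differences: 18 - 6 = 12
This is an arithmetic sequence with common difference d = 12.
Next term = 54 + 12 = 66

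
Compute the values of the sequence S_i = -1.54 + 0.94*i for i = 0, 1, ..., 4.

This is an arithmetic sequence.
i=0: S_0 = -1.54 + 0.94*0 = -1.54
i=1: S_1 = -1.54 + 0.94*1 = -0.6
i=2: S_2 = -1.54 + 0.94*2 = 0.34
i=3: S_3 = -1.54 + 0.94*3 = 1.28
i=4: S_4 = -1.54 + 0.94*4 = 2.22
The first 5 terms are: [-1.54, -0.6, 0.34, 1.28, 2.22]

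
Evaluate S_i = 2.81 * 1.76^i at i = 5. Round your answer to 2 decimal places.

S_5 = 2.81 * 1.76^5 ≈ 2.81 * 16.8874 ≈ 47.45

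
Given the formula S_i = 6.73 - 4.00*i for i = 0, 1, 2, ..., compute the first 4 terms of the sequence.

This is an arithmetic sequence.
i=0: S_0 = 6.73 + -4.0*0 = 6.73
i=1: S_1 = 6.73 + -4.0*1 = 2.73
i=2: S_2 = 6.73 + -4.0*2 = -1.27
i=3: S_3 = 6.73 + -4.0*3 = -5.27
The first 4 terms are: [6.73, 2.73, -1.27, -5.27]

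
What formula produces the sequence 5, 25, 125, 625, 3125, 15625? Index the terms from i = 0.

Check ratios: 25 / 5 = 5.0
Common ratio r = 5.
First term a = 5.
Formula: S_i = 5 * 5^i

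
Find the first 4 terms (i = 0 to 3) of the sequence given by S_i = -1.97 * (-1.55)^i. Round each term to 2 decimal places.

This is a geometric sequence.
i=0: S_0 = -1.97 * (-1.55)^0 = -1.97
i=1: S_1 = -1.97 * (-1.55)^1 ≈ 3.05
i=2: S_2 = -1.97 * (-1.55)^2 ≈ -4.73
i=3: S_3 = -1.97 * (-1.55)^3 ≈ 7.34
The first 4 terms are: [-1.97, 3.05, -4.73, 7.34]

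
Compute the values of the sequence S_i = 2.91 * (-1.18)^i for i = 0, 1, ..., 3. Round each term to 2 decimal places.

This is a geometric sequence.
i=0: S_0 = 2.91 * (-1.18)^0 = 2.91
i=1: S_1 = 2.91 * (-1.18)^1 ≈ -3.43
i=2: S_2 = 2.91 * (-1.18)^2 ≈ 4.05
i=3: S_3 = 2.91 * (-1.18)^3 ≈ -4.78
The first 4 terms are: [2.91, -3.43, 4.05, -4.78]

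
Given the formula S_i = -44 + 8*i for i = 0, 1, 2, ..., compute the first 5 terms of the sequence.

This is an arithmetic sequence.
i=0: S_0 = -44 + 8*0 = -44
i=1: S_1 = -44 + 8*1 = -36
i=2: S_2 = -44 + 8*2 = -28
i=3: S_3 = -44 + 8*3 = -20
i=4: S_4 = -44 + 8*4 = -12
The first 5 terms are: [-44, -36, -28, -20, -12]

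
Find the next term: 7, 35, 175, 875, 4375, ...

Ratios: 35 / 7 = 5.0
This is a geometric sequence with common ratio r = 5.
Next term = 4375 * 5 = 21875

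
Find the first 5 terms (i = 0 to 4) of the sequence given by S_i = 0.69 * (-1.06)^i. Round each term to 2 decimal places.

This is a geometric sequence.
i=0: S_0 = 0.69 * (-1.06)^0 = 0.69
i=1: S_1 = 0.69 * (-1.06)^1 ≈ -0.73
i=2: S_2 = 0.69 * (-1.06)^2 ≈ 0.78
i=3: S_3 = 0.69 * (-1.06)^3 ≈ -0.82
i=4: S_4 = 0.69 * (-1.06)^4 ≈ 0.87
The first 5 terms are: [0.69, -0.73, 0.78, -0.82, 0.87]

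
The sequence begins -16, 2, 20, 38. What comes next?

Differences: 2 - -16 = 18
This is an arithmetic sequence with common difference d = 18.
Next term = 38 + 18 = 56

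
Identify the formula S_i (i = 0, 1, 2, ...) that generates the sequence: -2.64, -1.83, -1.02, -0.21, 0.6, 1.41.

Check differences: -1.83 - -2.64 = 0.81
-1.02 - -1.83 = 0.81
Common difference d = 0.81.
First term a = -2.64.
Formula: S_i = -2.64 + 0.81*i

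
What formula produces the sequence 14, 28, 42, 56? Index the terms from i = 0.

Check differences: 28 - 14 = 14
42 - 28 = 14
Common difference d = 14.
First term a = 14.
Formula: S_i = 14 + 14*i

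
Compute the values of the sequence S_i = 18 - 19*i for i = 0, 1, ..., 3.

This is an arithmetic sequence.
i=0: S_0 = 18 + -19*0 = 18
i=1: S_1 = 18 + -19*1 = -1
i=2: S_2 = 18 + -19*2 = -20
i=3: S_3 = 18 + -19*3 = -39
The first 4 terms are: [18, -1, -20, -39]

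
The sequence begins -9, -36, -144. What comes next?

Ratios: -36 / -9 = 4.0
This is a geometric sequence with common ratio r = 4.
Next term = -144 * 4 = -576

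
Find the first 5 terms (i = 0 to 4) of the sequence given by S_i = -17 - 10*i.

This is an arithmetic sequence.
i=0: S_0 = -17 + -10*0 = -17
i=1: S_1 = -17 + -10*1 = -27
i=2: S_2 = -17 + -10*2 = -37
i=3: S_3 = -17 + -10*3 = -47
i=4: S_4 = -17 + -10*4 = -57
The first 5 terms are: [-17, -27, -37, -47, -57]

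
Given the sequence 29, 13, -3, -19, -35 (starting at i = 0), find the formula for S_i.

Check differences: 13 - 29 = -16
-3 - 13 = -16
Common difference d = -16.
First term a = 29.
Formula: S_i = 29 - 16*i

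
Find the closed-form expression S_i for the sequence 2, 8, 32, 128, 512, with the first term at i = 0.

Check ratios: 8 / 2 = 4.0
Common ratio r = 4.
First term a = 2.
Formula: S_i = 2 * 4^i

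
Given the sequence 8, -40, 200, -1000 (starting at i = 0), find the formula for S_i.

Check ratios: -40 / 8 = -5.0
Common ratio r = -5.
First term a = 8.
Formula: S_i = 8 * (-5)^i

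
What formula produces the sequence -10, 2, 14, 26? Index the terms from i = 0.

Check differences: 2 - -10 = 12
14 - 2 = 12
Common difference d = 12.
First term a = -10.
Formula: S_i = -10 + 12*i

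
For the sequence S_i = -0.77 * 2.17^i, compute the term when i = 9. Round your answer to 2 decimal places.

S_9 = -0.77 * 2.17^9 ≈ -0.77 * 1066.9341 ≈ -821.54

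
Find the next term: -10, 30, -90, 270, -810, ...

Ratios: 30 / -10 = -3.0
This is a geometric sequence with common ratio r = -3.
Next term = -810 * -3 = 2430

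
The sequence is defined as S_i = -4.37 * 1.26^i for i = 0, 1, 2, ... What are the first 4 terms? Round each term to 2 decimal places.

This is a geometric sequence.
i=0: S_0 = -4.37 * 1.26^0 = -4.37
i=1: S_1 = -4.37 * 1.26^1 ≈ -5.51
i=2: S_2 = -4.37 * 1.26^2 ≈ -6.94
i=3: S_3 = -4.37 * 1.26^3 ≈ -8.74
The first 4 terms are: [-4.37, -5.51, -6.94, -8.74]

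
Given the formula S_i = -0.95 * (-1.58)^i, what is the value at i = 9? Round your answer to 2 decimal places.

S_9 = -0.95 * (-1.58)^9 ≈ -0.95 * -61.364 ≈ 58.3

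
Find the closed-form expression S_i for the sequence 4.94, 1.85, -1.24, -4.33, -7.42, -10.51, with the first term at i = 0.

Check differences: 1.85 - 4.94 = -3.09
-1.24 - 1.85 = -3.09
Common difference d = -3.09.
First term a = 4.94.
Formula: S_i = 4.94 - 3.09*i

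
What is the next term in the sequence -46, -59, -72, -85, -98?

Differences: -59 - -46 = -13
This is an arithmetic sequence with common difference d = -13.
Next term = -98 + -13 = -111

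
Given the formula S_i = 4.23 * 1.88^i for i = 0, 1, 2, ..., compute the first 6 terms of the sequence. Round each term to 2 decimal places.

This is a geometric sequence.
i=0: S_0 = 4.23 * 1.88^0 = 4.23
i=1: S_1 = 4.23 * 1.88^1 ≈ 7.95
i=2: S_2 = 4.23 * 1.88^2 ≈ 14.95
i=3: S_3 = 4.23 * 1.88^3 ≈ 28.11
i=4: S_4 = 4.23 * 1.88^4 ≈ 52.84
i=5: S_5 = 4.23 * 1.88^5 ≈ 99.34
The first 6 terms are: [4.23, 7.95, 14.95, 28.11, 52.84, 99.34]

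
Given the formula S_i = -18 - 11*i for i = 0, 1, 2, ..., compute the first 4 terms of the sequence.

This is an arithmetic sequence.
i=0: S_0 = -18 + -11*0 = -18
i=1: S_1 = -18 + -11*1 = -29
i=2: S_2 = -18 + -11*2 = -40
i=3: S_3 = -18 + -11*3 = -51
The first 4 terms are: [-18, -29, -40, -51]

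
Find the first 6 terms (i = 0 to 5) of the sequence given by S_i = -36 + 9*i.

This is an arithmetic sequence.
i=0: S_0 = -36 + 9*0 = -36
i=1: S_1 = -36 + 9*1 = -27
i=2: S_2 = -36 + 9*2 = -18
i=3: S_3 = -36 + 9*3 = -9
i=4: S_4 = -36 + 9*4 = 0
i=5: S_5 = -36 + 9*5 = 9
The first 6 terms are: [-36, -27, -18, -9, 0, 9]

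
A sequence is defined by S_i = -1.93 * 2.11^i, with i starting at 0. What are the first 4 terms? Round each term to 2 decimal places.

This is a geometric sequence.
i=0: S_0 = -1.93 * 2.11^0 = -1.93
i=1: S_1 = -1.93 * 2.11^1 ≈ -4.07
i=2: S_2 = -1.93 * 2.11^2 ≈ -8.59
i=3: S_3 = -1.93 * 2.11^3 ≈ -18.13
The first 4 terms are: [-1.93, -4.07, -8.59, -18.13]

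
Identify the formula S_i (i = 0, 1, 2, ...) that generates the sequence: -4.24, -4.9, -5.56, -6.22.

Check differences: -4.9 - -4.24 = -0.66
-5.56 - -4.9 = -0.66
Common difference d = -0.66.
First term a = -4.24.
Formula: S_i = -4.24 - 0.66*i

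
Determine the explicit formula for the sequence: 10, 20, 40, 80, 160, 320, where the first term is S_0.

Check ratios: 20 / 10 = 2.0
Common ratio r = 2.
First term a = 10.
Formula: S_i = 10 * 2^i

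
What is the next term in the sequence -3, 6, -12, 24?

Ratios: 6 / -3 = -2.0
This is a geometric sequence with common ratio r = -2.
Next term = 24 * -2 = -48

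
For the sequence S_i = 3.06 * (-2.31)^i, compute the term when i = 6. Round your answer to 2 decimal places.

S_6 = 3.06 * (-2.31)^6 ≈ 3.06 * 151.9399 ≈ 464.94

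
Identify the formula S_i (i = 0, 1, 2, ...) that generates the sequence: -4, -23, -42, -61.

Check differences: -23 - -4 = -19
-42 - -23 = -19
Common difference d = -19.
First term a = -4.
Formula: S_i = -4 - 19*i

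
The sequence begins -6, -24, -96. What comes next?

Ratios: -24 / -6 = 4.0
This is a geometric sequence with common ratio r = 4.
Next term = -96 * 4 = -384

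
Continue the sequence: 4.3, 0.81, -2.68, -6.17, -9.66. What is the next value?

Differences: 0.81 - 4.3 = -3.49
This is an arithmetic sequence with common difference d = -3.49.
Next term = -9.66 + -3.49 = -13.15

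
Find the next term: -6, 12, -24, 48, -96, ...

Ratios: 12 / -6 = -2.0
This is a geometric sequence with common ratio r = -2.
Next term = -96 * -2 = 192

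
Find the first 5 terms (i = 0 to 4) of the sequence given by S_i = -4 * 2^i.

This is a geometric sequence.
i=0: S_0 = -4 * 2^0 = -4
i=1: S_1 = -4 * 2^1 = -8
i=2: S_2 = -4 * 2^2 = -16
i=3: S_3 = -4 * 2^3 = -32
i=4: S_4 = -4 * 2^4 = -64
The first 5 terms are: [-4, -8, -16, -32, -64]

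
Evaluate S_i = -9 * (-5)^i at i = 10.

S_10 = -9 * (-5)^10 = -9 * 9765625 = -87890625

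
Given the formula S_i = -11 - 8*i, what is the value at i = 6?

S_6 = -11 + -8*6 = -11 + -48 = -59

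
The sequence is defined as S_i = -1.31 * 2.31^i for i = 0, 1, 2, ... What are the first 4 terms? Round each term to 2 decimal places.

This is a geometric sequence.
i=0: S_0 = -1.31 * 2.31^0 = -1.31
i=1: S_1 = -1.31 * 2.31^1 ≈ -3.03
i=2: S_2 = -1.31 * 2.31^2 ≈ -6.99
i=3: S_3 = -1.31 * 2.31^3 ≈ -16.15
The first 4 terms are: [-1.31, -3.03, -6.99, -16.15]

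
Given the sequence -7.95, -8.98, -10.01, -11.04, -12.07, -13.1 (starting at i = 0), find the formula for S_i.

Check differences: -8.98 - -7.95 = -1.03
-10.01 - -8.98 = -1.03
Common difference d = -1.03.
First term a = -7.95.
Formula: S_i = -7.95 - 1.03*i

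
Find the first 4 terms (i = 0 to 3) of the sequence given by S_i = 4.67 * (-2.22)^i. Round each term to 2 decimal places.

This is a geometric sequence.
i=0: S_0 = 4.67 * (-2.22)^0 = 4.67
i=1: S_1 = 4.67 * (-2.22)^1 ≈ -10.37
i=2: S_2 = 4.67 * (-2.22)^2 ≈ 23.02
i=3: S_3 = 4.67 * (-2.22)^3 ≈ -51.09
The first 4 terms are: [4.67, -10.37, 23.02, -51.09]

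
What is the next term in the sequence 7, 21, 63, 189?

Ratios: 21 / 7 = 3.0
This is a geometric sequence with common ratio r = 3.
Next term = 189 * 3 = 567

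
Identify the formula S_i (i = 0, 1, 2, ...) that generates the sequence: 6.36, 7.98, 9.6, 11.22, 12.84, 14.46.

Check differences: 7.98 - 6.36 = 1.62
9.6 - 7.98 = 1.62
Common difference d = 1.62.
First term a = 6.36.
Formula: S_i = 6.36 + 1.62*i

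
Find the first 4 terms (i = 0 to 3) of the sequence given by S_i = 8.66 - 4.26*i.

This is an arithmetic sequence.
i=0: S_0 = 8.66 + -4.26*0 = 8.66
i=1: S_1 = 8.66 + -4.26*1 = 4.4
i=2: S_2 = 8.66 + -4.26*2 = 0.14
i=3: S_3 = 8.66 + -4.26*3 = -4.12
The first 4 terms are: [8.66, 4.4, 0.14, -4.12]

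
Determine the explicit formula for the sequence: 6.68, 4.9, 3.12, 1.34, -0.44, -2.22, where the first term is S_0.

Check differences: 4.9 - 6.68 = -1.78
3.12 - 4.9 = -1.78
Common difference d = -1.78.
First term a = 6.68.
Formula: S_i = 6.68 - 1.78*i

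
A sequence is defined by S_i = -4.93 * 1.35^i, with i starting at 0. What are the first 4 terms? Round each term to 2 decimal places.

This is a geometric sequence.
i=0: S_0 = -4.93 * 1.35^0 = -4.93
i=1: S_1 = -4.93 * 1.35^1 ≈ -6.66
i=2: S_2 = -4.93 * 1.35^2 ≈ -8.98
i=3: S_3 = -4.93 * 1.35^3 ≈ -12.13
The first 4 terms are: [-4.93, -6.66, -8.98, -12.13]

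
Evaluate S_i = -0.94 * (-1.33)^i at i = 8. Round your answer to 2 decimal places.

S_8 = -0.94 * (-1.33)^8 ≈ -0.94 * 9.7907 ≈ -9.2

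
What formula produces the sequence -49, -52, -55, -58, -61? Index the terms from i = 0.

Check differences: -52 - -49 = -3
-55 - -52 = -3
Common difference d = -3.
First term a = -49.
Formula: S_i = -49 - 3*i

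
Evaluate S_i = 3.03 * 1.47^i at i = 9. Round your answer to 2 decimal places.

S_9 = 3.03 * 1.47^9 ≈ 3.03 * 32.0521 ≈ 97.12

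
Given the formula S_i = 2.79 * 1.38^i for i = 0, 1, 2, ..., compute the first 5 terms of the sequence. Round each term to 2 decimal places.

This is a geometric sequence.
i=0: S_0 = 2.79 * 1.38^0 = 2.79
i=1: S_1 = 2.79 * 1.38^1 ≈ 3.85
i=2: S_2 = 2.79 * 1.38^2 ≈ 5.31
i=3: S_3 = 2.79 * 1.38^3 ≈ 7.33
i=4: S_4 = 2.79 * 1.38^4 ≈ 10.12
The first 5 terms are: [2.79, 3.85, 5.31, 7.33, 10.12]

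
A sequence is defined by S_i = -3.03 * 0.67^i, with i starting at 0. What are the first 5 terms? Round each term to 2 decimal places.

This is a geometric sequence.
i=0: S_0 = -3.03 * 0.67^0 = -3.03
i=1: S_1 = -3.03 * 0.67^1 ≈ -2.03
i=2: S_2 = -3.03 * 0.67^2 ≈ -1.36
i=3: S_3 = -3.03 * 0.67^3 ≈ -0.91
i=4: S_4 = -3.03 * 0.67^4 ≈ -0.61
The first 5 terms are: [-3.03, -2.03, -1.36, -0.91, -0.61]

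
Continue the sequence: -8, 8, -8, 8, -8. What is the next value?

Ratios: 8 / -8 = -1.0
This is a geometric sequence with common ratio r = -1.
Next term = -8 * -1 = 8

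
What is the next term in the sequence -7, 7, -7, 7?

Ratios: 7 / -7 = -1.0
This is a geometric sequence with common ratio r = -1.
Next term = 7 * -1 = -7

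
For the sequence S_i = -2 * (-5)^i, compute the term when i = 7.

S_7 = -2 * (-5)^7 = -2 * -78125 = 156250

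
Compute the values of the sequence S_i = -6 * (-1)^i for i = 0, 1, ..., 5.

This is a geometric sequence.
i=0: S_0 = -6 * (-1)^0 = -6
i=1: S_1 = -6 * (-1)^1 = 6
i=2: S_2 = -6 * (-1)^2 = -6
i=3: S_3 = -6 * (-1)^3 = 6
i=4: S_4 = -6 * (-1)^4 = -6
i=5: S_5 = -6 * (-1)^5 = 6
The first 6 terms are: [-6, 6, -6, 6, -6, 6]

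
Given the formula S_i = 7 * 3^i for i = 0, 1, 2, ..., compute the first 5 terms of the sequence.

This is a geometric sequence.
i=0: S_0 = 7 * 3^0 = 7
i=1: S_1 = 7 * 3^1 = 21
i=2: S_2 = 7 * 3^2 = 63
i=3: S_3 = 7 * 3^3 = 189
i=4: S_4 = 7 * 3^4 = 567
The first 5 terms are: [7, 21, 63, 189, 567]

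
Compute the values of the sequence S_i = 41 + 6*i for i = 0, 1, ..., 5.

This is an arithmetic sequence.
i=0: S_0 = 41 + 6*0 = 41
i=1: S_1 = 41 + 6*1 = 47
i=2: S_2 = 41 + 6*2 = 53
i=3: S_3 = 41 + 6*3 = 59
i=4: S_4 = 41 + 6*4 = 65
i=5: S_5 = 41 + 6*5 = 71
The first 6 terms are: [41, 47, 53, 59, 65, 71]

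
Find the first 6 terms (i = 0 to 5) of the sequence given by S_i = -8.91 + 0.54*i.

This is an arithmetic sequence.
i=0: S_0 = -8.91 + 0.54*0 = -8.91
i=1: S_1 = -8.91 + 0.54*1 = -8.37
i=2: S_2 = -8.91 + 0.54*2 = -7.83
i=3: S_3 = -8.91 + 0.54*3 = -7.29
i=4: S_4 = -8.91 + 0.54*4 = -6.75
i=5: S_5 = -8.91 + 0.54*5 = -6.21
The first 6 terms are: [-8.91, -8.37, -7.83, -7.29, -6.75, -6.21]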